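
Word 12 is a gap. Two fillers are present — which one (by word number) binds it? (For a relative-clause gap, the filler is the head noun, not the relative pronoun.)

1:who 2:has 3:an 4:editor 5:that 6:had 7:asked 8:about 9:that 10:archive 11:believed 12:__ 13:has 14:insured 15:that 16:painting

1

The marked gap is the subject of "insured".
Its filler is the fronted wh-phrase "who", at word 1.
(The other dependency links word 4 to a gap after word 5.)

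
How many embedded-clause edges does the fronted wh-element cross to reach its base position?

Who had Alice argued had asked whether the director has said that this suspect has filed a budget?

"who" is extracted from the subject of "asked".
Boundaries crossed, outermost first: [Ø] — 1 in total.

1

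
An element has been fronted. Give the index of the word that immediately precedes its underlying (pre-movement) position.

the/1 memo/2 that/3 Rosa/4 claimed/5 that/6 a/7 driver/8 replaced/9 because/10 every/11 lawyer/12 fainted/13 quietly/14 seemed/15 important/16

The displaced element is "the memo" (word 2).
It is linked across 1 clause boundary (that).
It functions as the direct object of "replaced", so the gap sits immediately after word 9 ("replaced").
Base order: Rosa claimed that a driver replaced the memo because every lawyer fainted quietly.

9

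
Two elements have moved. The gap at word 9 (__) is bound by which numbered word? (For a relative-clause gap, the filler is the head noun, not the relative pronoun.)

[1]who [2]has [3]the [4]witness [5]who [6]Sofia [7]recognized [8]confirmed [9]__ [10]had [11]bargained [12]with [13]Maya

The marked gap is the subject of "bargained".
Its filler is the fronted wh-phrase "who", at word 1.
(The other dependency links word 4 to a gap after word 7.)

1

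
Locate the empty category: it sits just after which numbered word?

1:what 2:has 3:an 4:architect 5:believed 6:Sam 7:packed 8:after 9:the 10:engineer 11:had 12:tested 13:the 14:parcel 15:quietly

The displaced element is "what" (word 1).
It is linked across 1 clause boundary (Ø).
It functions as the direct object of "packed", so the gap sits immediately after word 7 ("packed").
Base order: An architect has believed Sam packed what after the engineer had tested the parcel quietly.

7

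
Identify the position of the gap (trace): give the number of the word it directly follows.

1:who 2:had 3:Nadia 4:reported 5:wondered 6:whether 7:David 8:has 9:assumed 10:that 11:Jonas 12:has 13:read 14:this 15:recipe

The displaced element is "who" (word 1).
It is linked across 1 clause boundary (Ø).
It functions as the subject of "wondered", so the gap sits immediately after word 4 ("reported").
Base order: Nadia had reported that who wondered whether David has assumed that Jonas has read this recipe.

4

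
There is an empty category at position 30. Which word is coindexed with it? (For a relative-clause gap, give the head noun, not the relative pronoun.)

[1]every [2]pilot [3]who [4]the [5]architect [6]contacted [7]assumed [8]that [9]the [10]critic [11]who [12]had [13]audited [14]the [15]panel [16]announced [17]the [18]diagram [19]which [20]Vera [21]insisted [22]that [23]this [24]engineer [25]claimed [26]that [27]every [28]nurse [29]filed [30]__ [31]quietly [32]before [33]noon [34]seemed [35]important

The gap at 30 is the object of "filed", inside a relative clause.
The relative pronoun is "which" (word 19); it is bound by the head noun immediately before it.
Its filler is the head noun "diagram", at word 18.

18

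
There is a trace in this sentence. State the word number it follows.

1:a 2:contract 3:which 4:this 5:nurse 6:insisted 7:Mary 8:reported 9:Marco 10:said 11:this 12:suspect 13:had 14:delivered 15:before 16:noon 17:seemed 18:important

The displaced element is "a contract" (word 2).
It is linked across 3 clause boundaries (Ø → Ø → Ø).
It functions as the direct object of "delivered", so the gap sits immediately after word 14 ("delivered").
Base order: This nurse insisted Mary reported Marco said this suspect had delivered a contract before noon.

14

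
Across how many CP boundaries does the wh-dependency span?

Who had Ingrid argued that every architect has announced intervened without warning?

2

"who" is extracted from the subject of "intervened".
Boundaries crossed, outermost first: [that], [Ø] — 2 in total.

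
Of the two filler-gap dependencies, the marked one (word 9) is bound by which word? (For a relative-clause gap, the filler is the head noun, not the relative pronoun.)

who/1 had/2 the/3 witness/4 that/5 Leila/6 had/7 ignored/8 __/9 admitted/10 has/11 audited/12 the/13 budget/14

The marked gap is inside the relative clause, the direct object of "ignored".
Its filler is the head noun "witness" (via "that"), at word 4.
(The other dependency links word 1 to a gap after word 10.)

4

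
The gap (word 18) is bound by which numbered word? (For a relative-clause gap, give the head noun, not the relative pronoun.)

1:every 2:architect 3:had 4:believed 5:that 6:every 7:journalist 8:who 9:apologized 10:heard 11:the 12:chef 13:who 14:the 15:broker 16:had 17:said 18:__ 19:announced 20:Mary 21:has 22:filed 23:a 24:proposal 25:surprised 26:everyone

The gap at 18 is the subject of "announced", inside a relative clause.
The relative pronoun is "who" (word 13); it is bound by the head noun immediately before it.
Its filler is the head noun "chef", at word 12.

12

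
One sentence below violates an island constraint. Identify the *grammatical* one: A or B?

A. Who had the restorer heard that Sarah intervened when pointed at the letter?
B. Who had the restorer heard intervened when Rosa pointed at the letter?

In A, the wh-phrase is extracted from inside an adjunct island (introduced by "when"), which blocks movement.
In B, the extraction path crosses only that-complement boundaries, which are transparent.
So B is grammatical.

B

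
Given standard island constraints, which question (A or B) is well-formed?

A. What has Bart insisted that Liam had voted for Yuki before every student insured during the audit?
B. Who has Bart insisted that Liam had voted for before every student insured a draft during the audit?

In A, the wh-phrase is extracted from inside an adjunct island (introduced by "before"), which blocks movement.
In B, the extraction path crosses only that-complement boundaries, which are transparent.
So B is grammatical.

B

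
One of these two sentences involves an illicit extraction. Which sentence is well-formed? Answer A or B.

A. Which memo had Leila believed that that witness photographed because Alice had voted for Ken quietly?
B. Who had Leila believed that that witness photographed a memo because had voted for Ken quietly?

A

In B, the wh-phrase is extracted from inside an adjunct island (introduced by "because"), which blocks movement.
In A, the extraction path crosses only that-complement boundaries, which are transparent.
So A is grammatical.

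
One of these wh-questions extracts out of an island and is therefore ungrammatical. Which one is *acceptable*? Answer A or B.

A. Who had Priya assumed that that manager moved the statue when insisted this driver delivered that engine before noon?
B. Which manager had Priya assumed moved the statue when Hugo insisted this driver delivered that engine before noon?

B

In A, the wh-phrase is extracted from inside an adjunct island (introduced by "when"), which blocks movement.
In B, the extraction path crosses only that-complement boundaries, which are transparent.
So B is grammatical.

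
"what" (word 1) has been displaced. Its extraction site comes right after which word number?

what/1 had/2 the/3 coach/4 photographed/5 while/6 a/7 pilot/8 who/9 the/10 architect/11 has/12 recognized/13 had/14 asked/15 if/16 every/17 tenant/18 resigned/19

The displaced element is "what" (word 1).
It functions as the direct object of "photographed", so the gap sits immediately after word 5 ("photographed").
Base order: The coach had photographed what while a pilot who the architect has recognized had asked if every tenant resigned.

5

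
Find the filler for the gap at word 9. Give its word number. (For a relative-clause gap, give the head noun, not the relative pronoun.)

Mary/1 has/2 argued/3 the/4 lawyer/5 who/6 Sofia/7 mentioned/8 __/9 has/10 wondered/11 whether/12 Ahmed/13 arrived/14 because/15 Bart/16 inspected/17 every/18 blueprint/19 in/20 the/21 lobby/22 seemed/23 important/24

5

The gap at 9 is the subject of "wondered", inside a relative clause.
The relative pronoun is "who" (word 6); it is bound by the head noun immediately before it.
Its filler is the head noun "lawyer", at word 5.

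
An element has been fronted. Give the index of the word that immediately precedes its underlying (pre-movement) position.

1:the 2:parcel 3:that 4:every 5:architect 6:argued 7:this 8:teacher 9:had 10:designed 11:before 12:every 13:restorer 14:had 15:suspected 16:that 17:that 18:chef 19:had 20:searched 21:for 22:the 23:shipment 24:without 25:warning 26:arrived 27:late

10

The displaced element is "the parcel" (word 2).
It is linked across 1 clause boundary (Ø).
It functions as the direct object of "designed", so the gap sits immediately after word 10 ("designed").
Base order: Every architect argued this teacher had designed the parcel before every restorer had suspected that that chef had searched for the shipment without warning.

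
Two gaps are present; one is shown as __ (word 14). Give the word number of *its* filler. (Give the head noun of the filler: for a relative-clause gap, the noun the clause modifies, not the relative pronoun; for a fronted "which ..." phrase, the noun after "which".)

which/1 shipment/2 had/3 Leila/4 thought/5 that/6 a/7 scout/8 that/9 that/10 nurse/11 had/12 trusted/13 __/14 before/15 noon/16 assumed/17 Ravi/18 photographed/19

8

The marked gap is inside the relative clause, the direct object of "trusted".
Its filler is the head noun "scout" (via "that"), at word 8.
(The other dependency links word 2 to a gap after word 19.)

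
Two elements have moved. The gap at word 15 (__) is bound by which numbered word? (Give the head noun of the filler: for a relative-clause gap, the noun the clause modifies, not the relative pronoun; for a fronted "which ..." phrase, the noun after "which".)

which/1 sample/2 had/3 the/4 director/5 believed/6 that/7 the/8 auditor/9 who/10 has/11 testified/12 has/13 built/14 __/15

2

The marked gap is the direct object of "built".
Its filler is the fronted wh-phrase "which sample", at word 2.
(The other dependency links word 9 to a gap after word 10.)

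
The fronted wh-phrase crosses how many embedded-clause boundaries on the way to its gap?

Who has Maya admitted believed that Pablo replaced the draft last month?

1

"who" is extracted from the subject of "believed".
Boundaries crossed, outermost first: [Ø] — 1 in total.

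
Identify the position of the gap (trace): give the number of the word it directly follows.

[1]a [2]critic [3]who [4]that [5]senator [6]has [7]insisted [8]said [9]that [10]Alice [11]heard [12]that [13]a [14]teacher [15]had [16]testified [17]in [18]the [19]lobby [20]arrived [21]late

The displaced element is "a critic" (word 2).
It is linked across 1 clause boundary (Ø).
It functions as the subject of "said", so the gap sits immediately after word 7 ("insisted").
Base order: That senator has insisted that a critic said that Alice heard that a teacher had testified in the lobby.

7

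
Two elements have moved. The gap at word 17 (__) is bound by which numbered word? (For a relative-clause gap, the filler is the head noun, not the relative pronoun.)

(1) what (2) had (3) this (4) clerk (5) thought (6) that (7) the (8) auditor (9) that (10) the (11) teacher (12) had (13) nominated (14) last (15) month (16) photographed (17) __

1

The marked gap is the direct object of "photographed".
Its filler is the fronted wh-phrase "what", at word 1.
(The other dependency links word 8 to a gap after word 13.)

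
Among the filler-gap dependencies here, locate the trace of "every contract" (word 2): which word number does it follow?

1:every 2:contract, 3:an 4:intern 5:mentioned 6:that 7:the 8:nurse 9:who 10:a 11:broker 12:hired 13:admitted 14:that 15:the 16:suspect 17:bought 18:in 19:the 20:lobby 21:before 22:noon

The displaced element is "every contract" (word 2).
It is linked across 2 clause boundaries (that → that).
It functions as the direct object of "bought", so the gap sits immediately after word 17 ("bought").
Base order: An intern mentioned that the nurse who a broker hired admitted that the suspect bought every contract in the lobby before noon.

17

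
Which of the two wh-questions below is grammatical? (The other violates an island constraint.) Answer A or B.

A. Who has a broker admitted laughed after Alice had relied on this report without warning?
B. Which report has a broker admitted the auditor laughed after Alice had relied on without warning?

A

In B, the wh-phrase is extracted from inside an adjunct island (introduced by "after"), which blocks movement.
In A, the extraction path crosses only that-complement boundaries, which are transparent.
So A is grammatical.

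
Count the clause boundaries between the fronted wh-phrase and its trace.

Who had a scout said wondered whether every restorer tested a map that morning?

"who" is extracted from the subject of "wondered".
Boundaries crossed, outermost first: [Ø] — 1 in total.

1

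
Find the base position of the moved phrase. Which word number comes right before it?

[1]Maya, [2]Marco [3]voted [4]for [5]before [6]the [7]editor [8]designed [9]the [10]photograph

The displaced element is "Maya" (word 1).
It functions as the object of the preposition "for" of "voted", so the gap sits immediately after word 4 ("for").
Base order: Marco voted for Maya before the editor designed the photograph.

4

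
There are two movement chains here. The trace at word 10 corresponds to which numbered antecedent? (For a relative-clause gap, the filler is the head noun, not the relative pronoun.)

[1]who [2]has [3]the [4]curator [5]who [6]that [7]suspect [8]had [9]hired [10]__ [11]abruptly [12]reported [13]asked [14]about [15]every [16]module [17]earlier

The marked gap is inside the relative clause, the direct object of "hired".
Its filler is the head noun "curator" (via "who"), at word 4.
(The other dependency links word 1 to a gap after word 12.)

4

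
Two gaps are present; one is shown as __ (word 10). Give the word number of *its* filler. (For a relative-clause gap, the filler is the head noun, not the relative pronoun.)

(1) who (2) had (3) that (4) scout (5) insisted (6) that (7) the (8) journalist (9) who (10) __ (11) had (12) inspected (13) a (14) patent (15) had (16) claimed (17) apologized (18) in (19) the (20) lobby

8

The marked gap is inside the relative clause, the subject of "inspected".
Its filler is the head noun "journalist" (via "who"), at word 8.
(The other dependency links word 1 to a gap after word 16.)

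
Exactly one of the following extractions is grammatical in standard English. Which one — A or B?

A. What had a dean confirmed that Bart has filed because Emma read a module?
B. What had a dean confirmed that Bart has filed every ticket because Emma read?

A

In B, the wh-phrase is extracted from inside an adjunct island (introduced by "because"), which blocks movement.
In A, the extraction path crosses only that-complement boundaries, which are transparent.
So A is grammatical.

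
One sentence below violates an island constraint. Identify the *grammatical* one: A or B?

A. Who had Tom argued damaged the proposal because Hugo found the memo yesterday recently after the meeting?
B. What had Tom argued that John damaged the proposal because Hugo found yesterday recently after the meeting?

In B, the wh-phrase is extracted from inside an adjunct island (introduced by "because"), which blocks movement.
In A, the extraction path crosses only that-complement boundaries, which are transparent.
So A is grammatical.

A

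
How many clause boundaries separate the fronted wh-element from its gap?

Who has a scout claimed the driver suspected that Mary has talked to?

"who" is extracted from the PP object of "talked".
Boundaries crossed, outermost first: [Ø], [that] — 2 in total.

2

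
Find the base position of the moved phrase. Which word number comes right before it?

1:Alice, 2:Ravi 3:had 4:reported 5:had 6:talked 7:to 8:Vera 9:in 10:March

4

The displaced element is "Alice" (word 1).
It is linked across 1 clause boundary (Ø).
It functions as the subject of "talked", so the gap sits immediately after word 4 ("reported").
Base order: Ravi had reported that Alice had talked to Vera in March.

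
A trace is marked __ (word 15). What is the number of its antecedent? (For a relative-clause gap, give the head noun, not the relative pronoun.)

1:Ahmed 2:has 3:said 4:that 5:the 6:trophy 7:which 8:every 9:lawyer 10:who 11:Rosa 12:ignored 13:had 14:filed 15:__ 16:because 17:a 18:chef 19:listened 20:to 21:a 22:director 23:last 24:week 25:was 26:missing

6

The gap at 15 is the object of "filed", inside a relative clause.
The relative pronoun is "which" (word 7); it is bound by the head noun immediately before it.
Its filler is the head noun "trophy", at word 6.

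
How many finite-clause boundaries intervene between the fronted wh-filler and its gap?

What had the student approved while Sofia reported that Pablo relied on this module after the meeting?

"what" originates inside the matrix clause — no clause boundary is crossed.

0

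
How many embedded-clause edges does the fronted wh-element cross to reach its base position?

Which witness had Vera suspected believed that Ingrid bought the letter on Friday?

"which witness" is extracted from the subject of "believed".
Boundaries crossed, outermost first: [Ø] — 1 in total.

1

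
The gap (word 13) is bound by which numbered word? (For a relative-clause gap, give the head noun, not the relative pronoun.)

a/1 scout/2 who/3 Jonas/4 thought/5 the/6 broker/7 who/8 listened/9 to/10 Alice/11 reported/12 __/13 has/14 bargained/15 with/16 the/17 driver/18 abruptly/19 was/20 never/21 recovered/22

2

The gap at 13 is the subject of "bargained", inside a relative clause.
The relative pronoun is "who" (word 3); it is bound by the head noun immediately before it.
Its filler is the head noun "scout", at word 2.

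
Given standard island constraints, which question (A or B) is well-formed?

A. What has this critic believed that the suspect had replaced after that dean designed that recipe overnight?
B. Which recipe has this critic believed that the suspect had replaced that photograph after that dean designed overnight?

A

In B, the wh-phrase is extracted from inside an adjunct island (introduced by "after"), which blocks movement.
In A, the extraction path crosses only that-complement boundaries, which are transparent.
So A is grammatical.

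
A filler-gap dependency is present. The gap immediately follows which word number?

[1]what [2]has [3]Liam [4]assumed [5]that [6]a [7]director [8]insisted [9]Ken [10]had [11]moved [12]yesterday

The displaced element is "what" (word 1).
It is linked across 2 clause boundaries (that → Ø).
It functions as the direct object of "moved", so the gap sits immediately after word 11 ("moved").
Base order: Liam has assumed that a director insisted Ken had moved what yesterday.

11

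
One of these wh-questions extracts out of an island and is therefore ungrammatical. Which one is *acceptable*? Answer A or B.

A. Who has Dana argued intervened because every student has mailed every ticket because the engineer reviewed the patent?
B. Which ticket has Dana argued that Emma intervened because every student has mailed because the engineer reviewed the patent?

In B, the wh-phrase is extracted from inside an adjunct island (introduced by "because"), which blocks movement.
In A, the extraction path crosses only that-complement boundaries, which are transparent.
So A is grammatical.

A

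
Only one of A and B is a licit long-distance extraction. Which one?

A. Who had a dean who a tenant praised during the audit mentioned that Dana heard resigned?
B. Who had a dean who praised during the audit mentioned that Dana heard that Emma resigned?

In B, the wh-phrase is extracted from inside a complex-NP island (relative clause) (introduced by "who"), which blocks movement.
In A, the extraction path crosses only that-complement boundaries, which are transparent.
So A is grammatical.

A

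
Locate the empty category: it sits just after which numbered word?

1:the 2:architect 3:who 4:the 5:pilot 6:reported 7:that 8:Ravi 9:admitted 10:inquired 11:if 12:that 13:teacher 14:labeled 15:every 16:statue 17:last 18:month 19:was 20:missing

The displaced element is "the architect" (word 2).
It is linked across 2 clause boundaries (that → Ø).
It functions as the subject of "inquired", so the gap sits immediately after word 9 ("admitted").
Base order: The pilot reported that Ravi admitted that the architect inquired if that teacher labeled every statue last month.

9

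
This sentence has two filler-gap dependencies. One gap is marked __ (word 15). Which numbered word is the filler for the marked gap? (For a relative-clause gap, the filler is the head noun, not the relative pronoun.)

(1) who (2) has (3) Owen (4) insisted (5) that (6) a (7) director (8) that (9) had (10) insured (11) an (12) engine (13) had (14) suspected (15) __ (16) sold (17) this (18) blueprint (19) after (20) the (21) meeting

The marked gap is the subject of "sold".
Its filler is the fronted wh-phrase "who", at word 1.
(The other dependency links word 7 to a gap after word 8.)

1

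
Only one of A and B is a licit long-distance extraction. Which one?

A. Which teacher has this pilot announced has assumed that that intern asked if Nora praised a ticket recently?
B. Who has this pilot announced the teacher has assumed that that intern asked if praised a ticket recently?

A

In B, the wh-phrase is extracted from inside a wh-island (introduced by "if"), which blocks movement.
In A, the extraction path crosses only that-complement boundaries, which are transparent.
So A is grammatical.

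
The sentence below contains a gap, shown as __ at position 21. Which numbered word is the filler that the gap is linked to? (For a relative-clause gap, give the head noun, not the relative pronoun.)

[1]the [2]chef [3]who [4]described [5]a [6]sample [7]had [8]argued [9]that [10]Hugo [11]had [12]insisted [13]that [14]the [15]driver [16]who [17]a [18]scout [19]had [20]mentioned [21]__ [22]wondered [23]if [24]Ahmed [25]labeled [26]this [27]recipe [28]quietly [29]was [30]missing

The gap at 21 is the subject of "wondered", inside a relative clause.
The relative pronoun is "who" (word 16); it is bound by the head noun immediately before it.
Its filler is the head noun "driver", at word 15.

15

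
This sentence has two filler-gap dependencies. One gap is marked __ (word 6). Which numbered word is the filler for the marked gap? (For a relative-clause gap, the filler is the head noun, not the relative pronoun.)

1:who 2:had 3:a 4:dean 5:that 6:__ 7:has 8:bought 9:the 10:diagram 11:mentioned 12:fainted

The marked gap is inside the relative clause, the subject of "bought".
Its filler is the head noun "dean" (via "that"), at word 4.
(The other dependency links word 1 to a gap after word 11.)

4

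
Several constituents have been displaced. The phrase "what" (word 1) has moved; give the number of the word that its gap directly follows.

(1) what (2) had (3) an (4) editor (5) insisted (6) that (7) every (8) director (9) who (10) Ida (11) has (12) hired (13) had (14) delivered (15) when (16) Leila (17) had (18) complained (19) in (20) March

The displaced element is "what" (word 1).
It is linked across 1 clause boundary (that).
It functions as the direct object of "delivered", so the gap sits immediately after word 14 ("delivered").
Base order: An editor had insisted that every director who Ida has hired had delivered what when Leila had complained in March.

14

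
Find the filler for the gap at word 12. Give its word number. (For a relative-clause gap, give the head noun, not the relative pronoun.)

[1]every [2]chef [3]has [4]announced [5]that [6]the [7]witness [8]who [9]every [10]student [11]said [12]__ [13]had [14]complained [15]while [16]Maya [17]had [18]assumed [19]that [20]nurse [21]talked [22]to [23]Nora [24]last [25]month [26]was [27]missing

7

The gap at 12 is the subject of "complained", inside a relative clause.
The relative pronoun is "who" (word 8); it is bound by the head noun immediately before it.
Its filler is the head noun "witness", at word 7.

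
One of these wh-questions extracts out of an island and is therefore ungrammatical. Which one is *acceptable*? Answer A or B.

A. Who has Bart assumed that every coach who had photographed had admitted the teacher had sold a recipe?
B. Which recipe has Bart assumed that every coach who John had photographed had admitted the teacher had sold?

B

In A, the wh-phrase is extracted from inside a complex-NP island (relative clause) (introduced by "who"), which blocks movement.
In B, the extraction path crosses only that-complement boundaries, which are transparent.
So B is grammatical.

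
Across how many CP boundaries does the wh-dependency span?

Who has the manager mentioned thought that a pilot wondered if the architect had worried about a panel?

"who" is extracted from the subject of "thought".
Boundaries crossed, outermost first: [Ø] — 1 in total.

1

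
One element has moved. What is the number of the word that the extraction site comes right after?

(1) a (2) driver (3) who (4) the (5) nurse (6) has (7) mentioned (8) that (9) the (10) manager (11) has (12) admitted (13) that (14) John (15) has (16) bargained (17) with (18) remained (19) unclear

The displaced element is "a driver" (word 2).
It is linked across 2 clause boundaries (that → that).
It functions as the object of the preposition "with" of "bargained", so the gap sits immediately after word 17 ("with").
Base order: The nurse has mentioned that the manager has admitted that John has bargained with a driver.

17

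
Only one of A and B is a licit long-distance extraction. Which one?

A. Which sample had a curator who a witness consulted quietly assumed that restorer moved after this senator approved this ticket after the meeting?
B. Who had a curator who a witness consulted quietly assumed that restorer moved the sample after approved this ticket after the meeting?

A

In B, the wh-phrase is extracted from inside an adjunct island (introduced by "after"), which blocks movement.
In A, the extraction path crosses only that-complement boundaries, which are transparent.
So A is grammatical.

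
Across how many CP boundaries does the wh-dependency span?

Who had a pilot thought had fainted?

1

"who" is extracted from the subject of "fainted".
Boundaries crossed, outermost first: [Ø] — 1 in total.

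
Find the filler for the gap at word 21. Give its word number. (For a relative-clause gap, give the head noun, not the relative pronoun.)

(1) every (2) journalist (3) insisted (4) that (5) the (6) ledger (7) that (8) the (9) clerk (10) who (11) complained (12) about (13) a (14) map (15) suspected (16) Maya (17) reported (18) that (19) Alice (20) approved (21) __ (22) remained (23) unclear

The gap at 21 is the object of "approved", inside a relative clause.
The relative pronoun is "that" (word 7); it is bound by the head noun immediately before it.
Its filler is the head noun "ledger", at word 6.

6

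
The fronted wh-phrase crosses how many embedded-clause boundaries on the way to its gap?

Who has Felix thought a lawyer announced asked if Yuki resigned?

2

"who" is extracted from the subject of "asked".
Boundaries crossed, outermost first: [Ø], [Ø] — 2 in total.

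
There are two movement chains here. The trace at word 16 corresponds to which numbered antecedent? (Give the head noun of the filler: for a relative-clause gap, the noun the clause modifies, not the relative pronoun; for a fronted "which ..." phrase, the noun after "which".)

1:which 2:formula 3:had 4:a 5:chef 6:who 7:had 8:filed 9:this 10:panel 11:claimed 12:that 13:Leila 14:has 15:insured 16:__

2

The marked gap is the direct object of "insured".
Its filler is the fronted wh-phrase "which formula", at word 2.
(The other dependency links word 5 to a gap after word 6.)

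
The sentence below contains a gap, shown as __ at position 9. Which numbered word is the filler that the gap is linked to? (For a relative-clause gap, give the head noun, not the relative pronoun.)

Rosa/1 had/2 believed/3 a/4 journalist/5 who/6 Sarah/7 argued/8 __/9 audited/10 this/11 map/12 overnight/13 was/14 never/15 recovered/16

The gap at 9 is the subject of "audited", inside a relative clause.
The relative pronoun is "who" (word 6); it is bound by the head noun immediately before it.
Its filler is the head noun "journalist", at word 5.

5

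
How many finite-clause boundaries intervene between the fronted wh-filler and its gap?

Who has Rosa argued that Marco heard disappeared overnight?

2

"who" is extracted from the subject of "disappeared".
Boundaries crossed, outermost first: [that], [Ø] — 2 in total.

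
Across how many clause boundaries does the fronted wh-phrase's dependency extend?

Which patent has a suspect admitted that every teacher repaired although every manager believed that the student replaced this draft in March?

1

"which patent" is extracted from the object of "repaired".
Boundaries crossed, outermost first: [that] — 1 in total.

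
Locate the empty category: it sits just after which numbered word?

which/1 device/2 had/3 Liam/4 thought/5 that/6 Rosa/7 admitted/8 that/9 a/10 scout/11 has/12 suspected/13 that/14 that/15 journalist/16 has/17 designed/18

The displaced element is "which device" (word 2).
It is linked across 3 clause boundaries (that → that → that).
It functions as the direct object of "designed", so the gap sits immediately after word 18 ("designed").
Base order: Liam had thought that Rosa admitted that a scout has suspected that that journalist has designed which device.

18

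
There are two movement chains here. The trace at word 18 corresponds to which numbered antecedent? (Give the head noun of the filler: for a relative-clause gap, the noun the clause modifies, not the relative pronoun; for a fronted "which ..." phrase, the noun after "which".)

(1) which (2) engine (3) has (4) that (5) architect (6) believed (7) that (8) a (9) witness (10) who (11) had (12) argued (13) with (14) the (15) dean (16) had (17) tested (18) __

2

The marked gap is the direct object of "tested".
Its filler is the fronted wh-phrase "which engine", at word 2.
(The other dependency links word 9 to a gap after word 10.)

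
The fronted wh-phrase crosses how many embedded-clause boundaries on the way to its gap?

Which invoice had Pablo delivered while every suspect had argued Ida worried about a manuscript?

0

"which invoice" originates inside the matrix clause — no clause boundary is crossed.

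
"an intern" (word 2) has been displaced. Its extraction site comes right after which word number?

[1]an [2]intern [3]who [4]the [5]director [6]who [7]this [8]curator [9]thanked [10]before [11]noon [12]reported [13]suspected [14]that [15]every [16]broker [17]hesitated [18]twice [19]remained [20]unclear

12

The displaced element is "an intern" (word 2).
It is linked across 1 clause boundary (Ø).
It functions as the subject of "suspected", so the gap sits immediately after word 12 ("reported").
Base order: The director who this curator thanked before noon reported that an intern suspected that every broker hesitated twice.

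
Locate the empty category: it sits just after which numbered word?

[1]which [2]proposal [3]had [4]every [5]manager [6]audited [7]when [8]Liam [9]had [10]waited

6

The displaced element is "which proposal" (word 2).
It functions as the direct object of "audited", so the gap sits immediately after word 6 ("audited").
Base order: Every manager had audited which proposal when Liam had waited.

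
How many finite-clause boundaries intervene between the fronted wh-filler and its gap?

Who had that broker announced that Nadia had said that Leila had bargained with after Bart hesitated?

2

"who" is extracted from the PP object of "bargained".
Boundaries crossed, outermost first: [that], [that] — 2 in total.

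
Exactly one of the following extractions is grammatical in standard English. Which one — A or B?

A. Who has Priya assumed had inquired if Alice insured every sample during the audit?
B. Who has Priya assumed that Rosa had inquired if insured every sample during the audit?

A

In B, the wh-phrase is extracted from inside a wh-island (introduced by "if"), which blocks movement.
In A, the extraction path crosses only that-complement boundaries, which are transparent.
So A is grammatical.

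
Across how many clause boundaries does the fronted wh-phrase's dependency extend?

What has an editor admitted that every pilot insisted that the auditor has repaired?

"what" is extracted from the object of "repaired".
Boundaries crossed, outermost first: [that], [that] — 2 in total.

2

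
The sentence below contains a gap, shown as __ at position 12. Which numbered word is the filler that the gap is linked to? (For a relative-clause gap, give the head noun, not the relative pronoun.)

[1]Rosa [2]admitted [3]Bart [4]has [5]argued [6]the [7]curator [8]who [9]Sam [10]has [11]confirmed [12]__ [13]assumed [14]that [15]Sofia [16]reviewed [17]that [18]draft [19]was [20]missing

7

The gap at 12 is the subject of "assumed", inside a relative clause.
The relative pronoun is "who" (word 8); it is bound by the head noun immediately before it.
Its filler is the head noun "curator", at word 7.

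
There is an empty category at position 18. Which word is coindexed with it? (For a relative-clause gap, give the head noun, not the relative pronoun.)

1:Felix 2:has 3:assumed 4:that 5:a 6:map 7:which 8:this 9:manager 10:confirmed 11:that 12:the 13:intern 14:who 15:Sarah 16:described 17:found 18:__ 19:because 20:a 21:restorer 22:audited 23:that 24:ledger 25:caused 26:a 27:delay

6

The gap at 18 is the object of "found", inside a relative clause.
The relative pronoun is "which" (word 7); it is bound by the head noun immediately before it.
Its filler is the head noun "map", at word 6.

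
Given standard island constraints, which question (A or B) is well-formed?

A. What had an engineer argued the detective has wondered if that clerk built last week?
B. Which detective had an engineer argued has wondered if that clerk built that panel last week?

In A, the wh-phrase is extracted from inside a wh-island (introduced by "if"), which blocks movement.
In B, the extraction path crosses only that-complement boundaries, which are transparent.
So B is grammatical.

B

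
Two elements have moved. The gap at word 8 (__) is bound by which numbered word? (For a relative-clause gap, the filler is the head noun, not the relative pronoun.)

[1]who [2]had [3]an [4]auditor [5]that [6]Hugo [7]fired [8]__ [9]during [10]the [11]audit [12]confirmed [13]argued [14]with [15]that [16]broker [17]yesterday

4

The marked gap is inside the relative clause, the direct object of "fired".
Its filler is the head noun "auditor" (via "that"), at word 4.
(The other dependency links word 1 to a gap after word 12.)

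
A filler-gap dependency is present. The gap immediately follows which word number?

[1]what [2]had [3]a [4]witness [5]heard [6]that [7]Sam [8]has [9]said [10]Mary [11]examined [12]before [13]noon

11

The displaced element is "what" (word 1).
It is linked across 2 clause boundaries (that → Ø).
It functions as the direct object of "examined", so the gap sits immediately after word 11 ("examined").
Base order: A witness had heard that Sam has said Mary examined what before noon.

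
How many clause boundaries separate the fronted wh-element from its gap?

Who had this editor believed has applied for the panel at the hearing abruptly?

"who" is extracted from the subject of "applied".
Boundaries crossed, outermost first: [Ø] — 1 in total.

1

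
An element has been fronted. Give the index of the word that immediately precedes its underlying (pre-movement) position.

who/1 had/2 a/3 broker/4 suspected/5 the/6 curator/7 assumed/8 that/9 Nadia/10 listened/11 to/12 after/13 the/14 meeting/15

12

The displaced element is "who" (word 1).
It is linked across 2 clause boundaries (Ø → that).
It functions as the object of the preposition "to" of "listened", so the gap sits immediately after word 12 ("to").
Base order: A broker had suspected the curator assumed that Nadia listened to who after the meeting.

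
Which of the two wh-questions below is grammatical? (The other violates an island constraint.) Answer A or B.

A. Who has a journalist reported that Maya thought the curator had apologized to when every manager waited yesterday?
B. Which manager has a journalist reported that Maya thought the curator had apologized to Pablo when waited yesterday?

A

In B, the wh-phrase is extracted from inside an adjunct island (introduced by "when"), which blocks movement.
In A, the extraction path crosses only that-complement boundaries, which are transparent.
So A is grammatical.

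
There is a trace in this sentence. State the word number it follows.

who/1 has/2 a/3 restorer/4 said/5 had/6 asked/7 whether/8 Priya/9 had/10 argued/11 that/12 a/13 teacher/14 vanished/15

The displaced element is "who" (word 1).
It is linked across 1 clause boundary (Ø).
It functions as the subject of "asked", so the gap sits immediately after word 5 ("said").
Base order: A restorer has said that who had asked whether Priya had argued that a teacher vanished.

5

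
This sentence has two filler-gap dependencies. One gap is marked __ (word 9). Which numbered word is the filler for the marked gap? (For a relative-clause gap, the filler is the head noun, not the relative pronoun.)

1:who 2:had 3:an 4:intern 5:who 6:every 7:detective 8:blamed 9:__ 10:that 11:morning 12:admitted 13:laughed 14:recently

The marked gap is inside the relative clause, the direct object of "blamed".
Its filler is the head noun "intern" (via "who"), at word 4.
(The other dependency links word 1 to a gap after word 12.)

4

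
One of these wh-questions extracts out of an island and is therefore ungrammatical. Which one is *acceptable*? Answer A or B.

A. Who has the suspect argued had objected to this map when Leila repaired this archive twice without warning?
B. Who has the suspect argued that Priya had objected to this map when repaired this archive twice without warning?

A

In B, the wh-phrase is extracted from inside an adjunct island (introduced by "when"), which blocks movement.
In A, the extraction path crosses only that-complement boundaries, which are transparent.
So A is grammatical.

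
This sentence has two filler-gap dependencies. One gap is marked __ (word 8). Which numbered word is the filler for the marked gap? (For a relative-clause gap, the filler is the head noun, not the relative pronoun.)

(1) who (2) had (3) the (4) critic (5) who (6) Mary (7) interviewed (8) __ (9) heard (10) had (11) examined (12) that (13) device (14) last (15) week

The marked gap is inside the relative clause, the direct object of "interviewed".
Its filler is the head noun "critic" (via "who"), at word 4.
(The other dependency links word 1 to a gap after word 9.)

4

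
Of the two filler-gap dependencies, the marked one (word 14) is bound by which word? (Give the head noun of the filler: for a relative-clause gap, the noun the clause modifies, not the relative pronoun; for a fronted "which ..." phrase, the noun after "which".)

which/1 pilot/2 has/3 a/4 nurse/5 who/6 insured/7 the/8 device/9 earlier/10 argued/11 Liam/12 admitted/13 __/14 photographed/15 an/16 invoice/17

The marked gap is the subject of "photographed".
Its filler is the fronted wh-phrase "which pilot", at word 2.
(The other dependency links word 5 to a gap after word 6.)

2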